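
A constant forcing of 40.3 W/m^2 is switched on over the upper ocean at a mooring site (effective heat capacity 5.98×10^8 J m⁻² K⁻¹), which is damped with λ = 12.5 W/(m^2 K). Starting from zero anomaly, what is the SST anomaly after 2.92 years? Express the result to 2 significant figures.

2.8 K

Areal heat capacity C = 5.98×10^8 J m⁻² K⁻¹ (given).
τ = C / λ = 5.98×10^8 / 12.5 = 4.78×10^7 s.
Equilibrium anomaly ΔT_eq = F / λ = 40.3 / 12.5 = 3.22 K.
t = 2.92 years = 9.21×10^7 s, so t/τ = 1.93.
ΔT(t) = ΔT_eq (1 − e^(−t/τ)) = 3.22 × (1 − e^−1.93) = 2.75 K.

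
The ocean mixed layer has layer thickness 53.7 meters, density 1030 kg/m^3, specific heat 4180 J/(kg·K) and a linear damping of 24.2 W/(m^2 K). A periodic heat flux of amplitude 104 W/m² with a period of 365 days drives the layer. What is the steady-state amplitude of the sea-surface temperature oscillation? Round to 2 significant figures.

2.0 K

Areal heat capacity C = ρ c_p D = 1030 × 4180 × 53.7 = 2.31×10^8 J m⁻² K⁻¹.
Angular frequency ω = 2π / T = 2π / 3.15×10^7 s = 1.99×10^-7 s⁻¹.
√((Cω)² + λ²) = √((46.1)² + 24.2²) = 52.0 W/(m²·K).
Amplitude A = F₀ / √((Cω)²+λ²) = 104 / 52.0 = 2.00 K.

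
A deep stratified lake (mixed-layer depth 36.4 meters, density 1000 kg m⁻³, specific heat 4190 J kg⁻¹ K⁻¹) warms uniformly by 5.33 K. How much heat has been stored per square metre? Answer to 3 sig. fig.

8.13×10^8

Areal heat capacity C = ρ c_p D = 1000 × 4190 × 36.4 = 1.53×10^8 J/(m²·K).
ΔQ = C ΔT = 1.53×10^8 × 5.33 = 8.13×10^8 J/m².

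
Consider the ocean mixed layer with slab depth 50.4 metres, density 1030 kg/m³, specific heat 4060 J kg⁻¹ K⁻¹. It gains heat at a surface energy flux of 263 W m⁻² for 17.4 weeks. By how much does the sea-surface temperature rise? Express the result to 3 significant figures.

13.1 K

Areal heat capacity C = ρ c_p D = 1030 × 4060 × 50.4 = 2.11×10^8 J/(m²·K).
Net heat input Q = F Δt = 263 × (17.4 weeks × 6.048×10^5 s/week) = 2.77×10^9 J/m².
ΔT = Q / C = 2.77×10^9 / 2.11×10^8 = 13.1 K.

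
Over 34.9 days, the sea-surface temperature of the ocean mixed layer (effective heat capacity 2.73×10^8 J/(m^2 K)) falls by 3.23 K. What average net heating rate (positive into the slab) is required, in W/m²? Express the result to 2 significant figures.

Areal heat capacity C = 2.73×10^8 J/(m^2 K) (given).
Required heat per unit area: Q = C ΔT = 2.73×10^8 × -3.23 = -8.82×10^8 J/m².
Flux F = Q / Δt = -8.82×10^8 / 3.02×10^6 s = -292 W/m².

-290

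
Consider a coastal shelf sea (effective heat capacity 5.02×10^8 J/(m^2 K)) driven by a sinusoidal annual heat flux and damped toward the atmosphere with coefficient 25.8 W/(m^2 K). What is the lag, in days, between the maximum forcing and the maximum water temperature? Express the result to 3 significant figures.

76.6 days

Areal heat capacity C = 5.02×10^8 J/(m^2 K) (given).
ω = 2π / 3.15×10^7 s = 1.99×10^-7 s⁻¹.
Phase lag φ = arctan(Cω/λ) = arctan(100/25.8) = 1.32 rad.
Time lag = φ / ω = 1.32 / 1.99×10^-7 = 6.62×10^6 s = 76.6 days.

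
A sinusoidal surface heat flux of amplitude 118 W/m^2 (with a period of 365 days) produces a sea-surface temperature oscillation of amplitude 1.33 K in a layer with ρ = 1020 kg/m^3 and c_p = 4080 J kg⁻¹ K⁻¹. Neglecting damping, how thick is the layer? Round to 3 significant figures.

107 m

ω = 2π / 3.15×10^7 s = 1.99×10^-7 s⁻¹.
Required C = F₀ / (A ω) = 118 / (1.33 × 1.99×10^-7) = 4.45×10^8 J/(m²·K).
D = C / (ρ c_p) = 4.45×10^8 / (1020 × 4080) = 107 m.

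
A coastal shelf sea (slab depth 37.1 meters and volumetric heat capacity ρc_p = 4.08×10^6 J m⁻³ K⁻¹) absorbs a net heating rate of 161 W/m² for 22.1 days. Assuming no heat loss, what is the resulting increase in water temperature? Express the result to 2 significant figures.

2.0 K

Areal heat capacity C = ρc_p × D = 4.08×10^6 × 37.1 = 1.51×10^8 J m⁻² K⁻¹.
Net heat input Q = F Δt = 161 × (22.1 days × 86400 s/day) = 3.07×10^8 J/m².
ΔT = Q / C = 3.07×10^8 / 1.51×10^8 = 2.03 K.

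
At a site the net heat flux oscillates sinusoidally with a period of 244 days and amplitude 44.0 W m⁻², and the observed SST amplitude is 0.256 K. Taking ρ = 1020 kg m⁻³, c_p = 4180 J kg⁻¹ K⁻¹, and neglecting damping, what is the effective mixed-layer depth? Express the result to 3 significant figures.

135 m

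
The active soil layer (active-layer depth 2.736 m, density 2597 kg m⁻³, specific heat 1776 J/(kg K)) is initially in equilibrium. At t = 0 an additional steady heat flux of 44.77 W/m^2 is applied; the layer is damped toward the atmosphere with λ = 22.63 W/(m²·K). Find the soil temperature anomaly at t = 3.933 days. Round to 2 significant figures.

0.90 K

Areal heat capacity C = ρ c_p D = 2597 × 1776 × 2.736 = 1.26×10^7 J m⁻² K⁻¹.
τ = C / λ = 1.26×10^7 / 22.63 = 5.58×10^5 s.
Equilibrium anomaly ΔT_eq = F / λ = 44.77 / 22.63 = 1.98 K.
t = 3.933 days = 3.40×10^5 s, so t/τ = 0.609.
ΔT(t) = ΔT_eq (1 − e^(−t/τ)) = 1.98 × (1 − e^−0.609) = 0.903 K.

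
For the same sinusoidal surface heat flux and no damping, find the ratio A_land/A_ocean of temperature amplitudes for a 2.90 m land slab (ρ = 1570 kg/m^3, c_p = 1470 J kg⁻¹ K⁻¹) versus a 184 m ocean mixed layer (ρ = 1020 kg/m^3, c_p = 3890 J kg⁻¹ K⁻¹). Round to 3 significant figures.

109

C_ocean = 1020 × 3890 × 184 = 7.30×10^8 J/(m²·K).
C_land = 1570 × 1470 × 2.90 = 6.69×10^6 J/(m²·K).
Undamped amplitude ∝ 1/C, so A_land/A_ocean = C_ocean/C_land = 109.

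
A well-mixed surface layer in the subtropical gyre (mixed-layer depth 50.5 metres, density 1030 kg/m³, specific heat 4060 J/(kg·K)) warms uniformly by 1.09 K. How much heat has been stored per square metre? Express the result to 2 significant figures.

2.3×10^8

Areal heat capacity C = ρ c_p D = 1030 × 4060 × 50.5 = 2.11×10^8 J m⁻² K⁻¹.
ΔQ = C ΔT = 2.11×10^8 × 1.09 = 2.30×10^8 J/m².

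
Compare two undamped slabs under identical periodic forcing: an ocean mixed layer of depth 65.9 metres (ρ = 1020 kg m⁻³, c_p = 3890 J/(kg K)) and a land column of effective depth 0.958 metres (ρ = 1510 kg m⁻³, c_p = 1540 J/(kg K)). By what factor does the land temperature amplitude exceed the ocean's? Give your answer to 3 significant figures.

C_ocean = 1020 × 3890 × 65.9 = 2.61×10^8 J/(m²·K).
C_land = 1510 × 1540 × 0.958 = 2.23×10^6 J/(m²·K).
Undamped amplitude ∝ 1/C, so A_land/A_ocean = C_ocean/C_land = 117.

117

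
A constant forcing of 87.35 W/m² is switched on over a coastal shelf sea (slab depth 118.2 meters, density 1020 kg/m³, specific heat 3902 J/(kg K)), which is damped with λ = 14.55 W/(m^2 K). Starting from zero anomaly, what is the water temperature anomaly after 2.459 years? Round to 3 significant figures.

Areal heat capacity C = ρ c_p D = 1020 × 3902 × 118.2 = 4.70×10^8 J/(m^2 K).
τ = C / λ = 4.70×10^8 / 14.55 = 3.23×10^7 s.
Equilibrium anomaly ΔT_eq = F / λ = 87.35 / 14.55 = 6.00 K.
t = 2.459 years = 7.76×10^7 s, so t/τ = 2.40.
ΔT(t) = ΔT_eq (1 − e^(−t/τ)) = 6.00 × (1 − e^−2.40) = 5.46 K.

5.46 K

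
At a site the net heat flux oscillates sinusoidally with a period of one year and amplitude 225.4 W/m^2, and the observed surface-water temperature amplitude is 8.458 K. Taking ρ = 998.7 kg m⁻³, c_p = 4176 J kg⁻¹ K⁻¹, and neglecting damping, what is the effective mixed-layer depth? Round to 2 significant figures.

ω = 2π / 3.15×10^7 s = 1.99×10^-7 s⁻¹.
Required C = F₀ / (A ω) = 225.4 / (8.458 × 1.99×10^-7) = 1.34×10^8 J/(m²·K).
D = C / (ρ c_p) = 1.34×10^8 / (998.7 × 4176) = 32.1 m.

32 m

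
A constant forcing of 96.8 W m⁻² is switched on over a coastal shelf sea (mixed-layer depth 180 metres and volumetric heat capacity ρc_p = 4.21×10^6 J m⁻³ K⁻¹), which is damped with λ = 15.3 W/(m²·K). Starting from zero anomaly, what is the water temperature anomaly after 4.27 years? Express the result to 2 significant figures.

Areal heat capacity C = ρc_p × D = 4.21×10^6 × 180 = 7.58×10^8 J m⁻² K⁻¹.
τ = C / λ = 7.58×10^8 / 15.3 = 4.95×10^7 s.
Equilibrium anomaly ΔT_eq = F / λ = 96.8 / 15.3 = 6.33 K.
t = 4.27 years = 1.35×10^8 s, so t/τ = 2.72.
ΔT(t) = ΔT_eq (1 − e^(−t/τ)) = 6.33 × (1 − e^−2.72) = 5.91 K.

5.9 K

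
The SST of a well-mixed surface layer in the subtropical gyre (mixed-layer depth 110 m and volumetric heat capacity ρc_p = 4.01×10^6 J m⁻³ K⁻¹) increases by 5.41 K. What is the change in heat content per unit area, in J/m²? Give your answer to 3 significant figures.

Areal heat capacity C = ρc_p × D = 4.01×10^6 × 110 = 4.41×10^8 J m⁻² K⁻¹.
ΔQ = C ΔT = 4.41×10^8 × 5.41 = 2.39×10^9 J/m².

2.39×10^9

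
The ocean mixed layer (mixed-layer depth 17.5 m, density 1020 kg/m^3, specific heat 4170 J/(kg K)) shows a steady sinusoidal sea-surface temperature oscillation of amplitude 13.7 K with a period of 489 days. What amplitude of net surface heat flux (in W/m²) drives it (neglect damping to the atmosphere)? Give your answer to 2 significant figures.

150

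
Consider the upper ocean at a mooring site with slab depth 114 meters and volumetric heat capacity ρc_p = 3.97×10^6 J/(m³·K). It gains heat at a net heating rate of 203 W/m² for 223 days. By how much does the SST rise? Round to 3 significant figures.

Areal heat capacity C = ρc_p × D = 3.97×10^6 × 114 = 4.53×10^8 J/(m²·K).
Net heat input Q = F Δt = 203 × (223 days × 86400 s/day) = 3.91×10^9 J/m².
ΔT = Q / C = 3.91×10^9 / 4.53×10^8 = 8.64 K.

8.64 K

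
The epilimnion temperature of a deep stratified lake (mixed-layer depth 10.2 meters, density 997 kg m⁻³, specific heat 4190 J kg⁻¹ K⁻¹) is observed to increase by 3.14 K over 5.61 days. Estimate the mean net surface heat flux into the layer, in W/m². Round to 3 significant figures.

276

Areal heat capacity C = ρ c_p D = 997 × 4190 × 10.2 = 4.26×10^7 J/(m²·K).
Required heat per unit area: Q = C ΔT = 4.26×10^7 × 3.14 = 1.34×10^8 J/m².
Flux F = Q / Δt = 1.34×10^8 / 4.85×10^5 s = 276 W/m².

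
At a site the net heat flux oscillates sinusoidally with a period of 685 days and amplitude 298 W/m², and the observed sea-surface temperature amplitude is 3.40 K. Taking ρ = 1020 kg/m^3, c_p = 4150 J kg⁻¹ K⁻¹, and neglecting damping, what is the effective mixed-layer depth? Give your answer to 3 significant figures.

ω = 2π / 5.92×10^7 s = 1.06×10^-7 s⁻¹.
Required C = F₀ / (A ω) = 298 / (3.40 × 1.06×10^-7) = 8.26×10^8 J/(m²·K).
D = C / (ρ c_p) = 8.26×10^8 / (1020 × 4150) = 195 m.

195 m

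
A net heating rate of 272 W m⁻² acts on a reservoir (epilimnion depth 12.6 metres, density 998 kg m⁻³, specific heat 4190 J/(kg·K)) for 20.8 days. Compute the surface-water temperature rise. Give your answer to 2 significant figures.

9.3 K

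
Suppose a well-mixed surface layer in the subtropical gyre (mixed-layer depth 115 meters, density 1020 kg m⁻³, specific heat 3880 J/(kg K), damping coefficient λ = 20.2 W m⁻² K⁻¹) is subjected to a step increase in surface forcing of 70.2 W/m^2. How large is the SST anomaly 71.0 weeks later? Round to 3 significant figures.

2.96 K

Areal heat capacity C = ρ c_p D = 1020 × 3880 × 115 = 4.55×10^8 J m⁻² K⁻¹.
τ = C / λ = 4.55×10^8 / 20.2 = 2.25×10^7 s.
Equilibrium anomaly ΔT_eq = F / λ = 70.2 / 20.2 = 3.48 K.
t = 71.0 weeks = 4.29×10^7 s, so t/τ = 1.91.
ΔT(t) = ΔT_eq (1 − e^(−t/τ)) = 3.48 × (1 − e^−1.91) = 2.96 K.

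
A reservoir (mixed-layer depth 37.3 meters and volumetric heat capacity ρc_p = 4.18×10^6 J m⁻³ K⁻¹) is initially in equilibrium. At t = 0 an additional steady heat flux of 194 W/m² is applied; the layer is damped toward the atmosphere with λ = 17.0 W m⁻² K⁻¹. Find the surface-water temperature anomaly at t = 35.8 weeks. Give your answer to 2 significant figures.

Areal heat capacity C = ρc_p × D = 4.18×10^6 × 37.3 = 1.56×10^8 J/(m^2 K).
τ = C / λ = 1.56×10^8 / 17.0 = 9.17×10^6 s.
Equilibrium anomaly ΔT_eq = F / λ = 194 / 17.0 = 11.4 K.
t = 35.8 weeks = 2.17×10^7 s, so t/τ = 2.36.
ΔT(t) = ΔT_eq (1 − e^(−t/τ)) = 11.4 × (1 − e^−2.36) = 10.3 K.

10 K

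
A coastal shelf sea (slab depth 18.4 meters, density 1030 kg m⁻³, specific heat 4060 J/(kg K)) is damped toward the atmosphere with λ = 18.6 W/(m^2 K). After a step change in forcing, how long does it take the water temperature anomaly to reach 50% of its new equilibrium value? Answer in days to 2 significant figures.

33 days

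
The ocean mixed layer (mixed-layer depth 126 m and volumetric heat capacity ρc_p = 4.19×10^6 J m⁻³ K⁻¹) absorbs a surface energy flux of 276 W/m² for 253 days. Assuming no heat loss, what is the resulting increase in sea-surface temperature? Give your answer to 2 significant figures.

11 K

Areal heat capacity C = ρc_p × D = 4.19×10^6 × 126 = 5.28×10^8 J/(m²·K).
Net heat input Q = F Δt = 276 × (253 days × 86400 s/day) = 6.03×10^9 J/m².
ΔT = Q / C = 6.03×10^9 / 5.28×10^8 = 11.4 K.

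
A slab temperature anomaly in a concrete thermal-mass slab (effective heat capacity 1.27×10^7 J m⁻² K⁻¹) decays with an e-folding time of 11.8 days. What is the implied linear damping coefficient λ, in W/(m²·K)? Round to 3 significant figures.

Areal heat capacity C = 1.27×10^7 J m⁻² K⁻¹ (given).
τ = 11.8 days = 1.02×10^6 s.
λ = C / τ = 1.27×10^7 / 1.02×10^6 = 12.5 W/(m²·K).

12.5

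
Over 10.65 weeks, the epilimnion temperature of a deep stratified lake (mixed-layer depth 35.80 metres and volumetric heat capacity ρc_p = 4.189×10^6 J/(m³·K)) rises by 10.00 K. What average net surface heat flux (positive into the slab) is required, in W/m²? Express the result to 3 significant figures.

Areal heat capacity C = ρc_p × D = 4.189×10^6 × 35.80 = 1.50×10^8 J m⁻² K⁻¹.
Required heat per unit area: Q = C ΔT = 1.50×10^8 × 10.00 = 1.50×10^9 J/m².
Flux F = Q / Δt = 1.50×10^9 / 6.44×10^6 s = 233 W/m².

233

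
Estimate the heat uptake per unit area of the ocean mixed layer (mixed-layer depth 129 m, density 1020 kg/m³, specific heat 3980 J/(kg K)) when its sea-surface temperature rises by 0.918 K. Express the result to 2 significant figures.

Areal heat capacity C = ρ c_p D = 1020 × 3980 × 129 = 5.24×10^8 J m⁻² K⁻¹.
ΔQ = C ΔT = 5.24×10^8 × 0.918 = 4.81×10^8 J/m².

4.8×10^8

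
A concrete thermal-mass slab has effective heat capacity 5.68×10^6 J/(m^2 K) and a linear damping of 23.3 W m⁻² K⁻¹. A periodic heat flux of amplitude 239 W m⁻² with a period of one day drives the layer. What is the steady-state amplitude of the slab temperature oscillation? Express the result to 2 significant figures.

0.58 K

Areal heat capacity C = 5.68×10^6 J/(m^2 K) (given).
Angular frequency ω = 2π / T = 2π / 86400 s = 7.27×10^-5 s⁻¹.
√((Cω)² + λ²) = √((413)² + 23.3²) = 414 W/(m²·K).
Amplitude A = F₀ / √((Cω)²+λ²) = 239 / 414 = 0.578 K.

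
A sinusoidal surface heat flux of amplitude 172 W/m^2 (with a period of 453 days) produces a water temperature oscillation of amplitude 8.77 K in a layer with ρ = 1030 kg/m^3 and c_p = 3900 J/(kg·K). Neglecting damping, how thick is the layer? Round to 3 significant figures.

ω = 2π / 3.91×10^7 s = 1.61×10^-7 s⁻¹.
Required C = F₀ / (A ω) = 172 / (8.77 × 1.61×10^-7) = 1.22×10^8 J/(m²·K).
D = C / (ρ c_p) = 1.22×10^8 / (1030 × 3900) = 30.4 m.

30.4 m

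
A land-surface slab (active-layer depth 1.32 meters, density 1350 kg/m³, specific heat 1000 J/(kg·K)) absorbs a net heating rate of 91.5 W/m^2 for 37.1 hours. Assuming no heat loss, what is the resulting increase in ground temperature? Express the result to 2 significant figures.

6.9 K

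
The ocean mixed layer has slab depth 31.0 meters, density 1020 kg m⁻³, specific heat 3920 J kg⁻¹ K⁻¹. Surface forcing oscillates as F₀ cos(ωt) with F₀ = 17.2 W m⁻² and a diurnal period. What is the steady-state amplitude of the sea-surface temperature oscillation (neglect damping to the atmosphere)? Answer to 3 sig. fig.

0.00191 K

Areal heat capacity C = ρ c_p D = 1020 × 3920 × 31.0 = 1.24×10^8 J/(m^2 K).
Angular frequency ω = 2π / T = 2π / 86400 s = 7.27×10^-5 s⁻¹.
Cω = 1.24×10^8 × 7.27×10^-5 = 9010 W/(m²·K).
Amplitude A = F₀ / (Cω) = 17.2 / 9010 = 0.00191 K.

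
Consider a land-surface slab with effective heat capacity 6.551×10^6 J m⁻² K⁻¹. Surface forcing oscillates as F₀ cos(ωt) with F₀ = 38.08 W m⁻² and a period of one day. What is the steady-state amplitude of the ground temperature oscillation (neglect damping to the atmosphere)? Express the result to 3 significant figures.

Areal heat capacity C = 6.551×10^6 J m⁻² K⁻¹ (given).
Angular frequency ω = 2π / T = 2π / 86400 s = 7.27×10^-5 s⁻¹.
Cω = 6.55×10^6 × 7.27×10^-5 = 476 W/(m²·K).
Amplitude A = F₀ / (Cω) = 38.08 / 476 = 0.0799 K.

0.0799 K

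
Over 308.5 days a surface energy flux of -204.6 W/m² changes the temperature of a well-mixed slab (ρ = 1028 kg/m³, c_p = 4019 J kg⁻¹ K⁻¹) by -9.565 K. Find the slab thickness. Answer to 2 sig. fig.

Heat input Q = F Δt = -204.6 × 2.67×10^7 s = -5.45×10^9 J/m².
Required areal heat capacity C = Q / ΔT = 5.70×10^8 J/(m²·K).
Depth D = C / (ρ c_p) = 5.70×10^8 / (1028 × 4019) = 138 m.

140 m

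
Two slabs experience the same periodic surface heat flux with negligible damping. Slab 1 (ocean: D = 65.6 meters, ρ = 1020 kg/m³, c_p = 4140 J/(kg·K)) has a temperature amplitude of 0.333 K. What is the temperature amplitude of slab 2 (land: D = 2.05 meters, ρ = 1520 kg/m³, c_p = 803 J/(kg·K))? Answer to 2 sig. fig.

37 K

C_ocean = 2.77×10^8 J/(m²·K); C_land = 2.50×10^6 J/(m²·K).
A ∝ 1/C ⇒ A_land = A_ocean × C_ocean/C_land = 0.333 × 111 = 36.9 K.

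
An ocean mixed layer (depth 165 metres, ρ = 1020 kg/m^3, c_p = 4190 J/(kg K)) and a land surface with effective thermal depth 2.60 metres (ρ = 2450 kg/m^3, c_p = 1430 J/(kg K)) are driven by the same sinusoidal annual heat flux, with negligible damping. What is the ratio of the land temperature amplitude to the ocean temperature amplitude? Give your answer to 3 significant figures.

C_ocean = 1020 × 4190 × 165 = 7.05×10^8 J/(m²·K).
C_land = 2450 × 1430 × 2.60 = 9.11×10^6 J/(m²·K).
Undamped amplitude ∝ 1/C, so A_land/A_ocean = C_ocean/C_land = 77.4.

77.4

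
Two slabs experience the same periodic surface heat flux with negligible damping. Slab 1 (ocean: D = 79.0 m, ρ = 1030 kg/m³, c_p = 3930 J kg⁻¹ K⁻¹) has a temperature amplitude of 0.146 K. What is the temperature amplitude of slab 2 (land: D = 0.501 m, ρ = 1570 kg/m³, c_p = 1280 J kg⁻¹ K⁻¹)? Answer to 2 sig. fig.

C_ocean = 3.20×10^8 J/(m²·K); C_land = 1.01×10^6 J/(m²·K).
A ∝ 1/C ⇒ A_land = A_ocean × C_ocean/C_land = 0.146 × 318 = 46.4 K.

46 K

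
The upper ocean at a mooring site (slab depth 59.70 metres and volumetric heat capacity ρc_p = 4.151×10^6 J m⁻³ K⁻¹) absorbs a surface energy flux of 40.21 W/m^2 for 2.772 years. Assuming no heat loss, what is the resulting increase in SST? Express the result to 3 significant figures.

14.2 K

Areal heat capacity C = ρc_p × D = 4.151×10^6 × 59.70 = 2.48×10^8 J m⁻² K⁻¹.
Net heat input Q = F Δt = 40.21 × (2.772 years × 3.156×10^7 s/year) = 3.52×10^9 J/m².
ΔT = Q / C = 3.52×10^9 / 2.48×10^8 = 14.2 K.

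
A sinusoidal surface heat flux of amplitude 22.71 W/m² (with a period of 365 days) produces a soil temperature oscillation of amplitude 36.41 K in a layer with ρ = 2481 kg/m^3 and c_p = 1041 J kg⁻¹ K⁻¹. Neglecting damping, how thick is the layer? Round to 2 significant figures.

1.2 m

ω = 2π / 3.15×10^7 s = 1.99×10^-7 s⁻¹.
Required C = F₀ / (A ω) = 22.71 / (36.41 × 1.99×10^-7) = 3.13×10^6 J/(m²·K).
D = C / (ρ c_p) = 3.13×10^6 / (2481 × 1041) = 1.21 m.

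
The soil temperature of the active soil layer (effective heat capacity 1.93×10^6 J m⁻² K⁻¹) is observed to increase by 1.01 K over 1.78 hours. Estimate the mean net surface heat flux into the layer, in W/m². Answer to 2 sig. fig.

Areal heat capacity C = 1.93×10^6 J m⁻² K⁻¹ (given).
Required heat per unit area: Q = C ΔT = 1.93×10^6 × 1.01 = 1.95×10^6 J/m².
Flux F = Q / Δt = 1.95×10^6 / 6410 s = 304 W/m².

300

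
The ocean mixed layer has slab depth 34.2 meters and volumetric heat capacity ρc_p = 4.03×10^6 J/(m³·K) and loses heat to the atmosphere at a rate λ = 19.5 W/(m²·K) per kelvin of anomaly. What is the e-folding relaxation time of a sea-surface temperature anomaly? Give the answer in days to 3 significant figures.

81.8 days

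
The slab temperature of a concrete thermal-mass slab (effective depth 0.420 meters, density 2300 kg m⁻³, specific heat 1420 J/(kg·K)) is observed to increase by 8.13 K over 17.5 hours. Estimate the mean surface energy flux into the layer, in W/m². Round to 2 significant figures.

180

Areal heat capacity C = ρ c_p D = 2300 × 1420 × 0.420 = 1.37×10^6 J/(m^2 K).
Required heat per unit area: Q = C ΔT = 1.37×10^6 × 8.13 = 1.12×10^7 J/m².
Flux F = Q / Δt = 1.12×10^7 / 63000 s = 177 W/m².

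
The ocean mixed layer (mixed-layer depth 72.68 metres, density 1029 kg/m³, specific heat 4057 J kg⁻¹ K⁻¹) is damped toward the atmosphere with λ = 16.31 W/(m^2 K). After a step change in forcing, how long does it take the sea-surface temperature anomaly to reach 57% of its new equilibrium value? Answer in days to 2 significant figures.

Areal heat capacity C = ρ c_p D = 1029 × 4057 × 72.68 = 3.03×10^8 J m⁻² K⁻¹.
τ = C / λ = 3.03×10^8 / 16.31 = 1.86×10^7 s.
Fraction reached: 1 − e^(−t/τ) = 0.57 ⇒ t = −τ ln(1 − 0.57) = τ × 0.844.
t = 1.57×10^7 s = 182 days.

180 days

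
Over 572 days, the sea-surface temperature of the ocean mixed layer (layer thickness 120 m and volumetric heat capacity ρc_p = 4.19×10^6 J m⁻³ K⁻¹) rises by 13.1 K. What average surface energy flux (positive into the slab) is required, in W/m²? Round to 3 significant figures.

Areal heat capacity C = ρc_p × D = 4.19×10^6 × 120 = 5.03×10^8 J m⁻² K⁻¹.
Required heat per unit area: Q = C ΔT = 5.03×10^8 × 13.1 = 6.59×10^9 J/m².
Flux F = Q / Δt = 6.59×10^9 / 4.94×10^7 s = 133 W/m².

133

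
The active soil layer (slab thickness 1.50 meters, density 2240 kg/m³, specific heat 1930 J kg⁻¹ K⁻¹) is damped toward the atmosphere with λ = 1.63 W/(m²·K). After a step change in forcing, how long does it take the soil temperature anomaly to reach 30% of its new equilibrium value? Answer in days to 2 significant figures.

16 days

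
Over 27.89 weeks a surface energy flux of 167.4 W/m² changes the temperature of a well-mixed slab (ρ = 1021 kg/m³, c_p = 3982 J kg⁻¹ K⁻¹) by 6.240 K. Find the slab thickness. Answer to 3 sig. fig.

Heat input Q = F Δt = 167.4 × 1.69×10^7 s = 2.82×10^9 J/m².
Required areal heat capacity C = Q / ΔT = 4.53×10^8 J/(m²·K).
Depth D = C / (ρ c_p) = 4.53×10^8 / (1021 × 3982) = 111 m.

111 m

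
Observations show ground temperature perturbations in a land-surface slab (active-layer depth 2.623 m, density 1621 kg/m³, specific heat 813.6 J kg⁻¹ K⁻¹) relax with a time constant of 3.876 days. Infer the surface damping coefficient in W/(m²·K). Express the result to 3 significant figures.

10.3

Areal heat capacity C = ρ c_p D = 1621 × 813.6 × 2.623 = 3.46×10^6 J m⁻² K⁻¹.
τ = 3.876 days = 3.35×10^5 s.
λ = C / τ = 3.46×10^6 / 3.35×10^5 = 10.3 W/(m²·K).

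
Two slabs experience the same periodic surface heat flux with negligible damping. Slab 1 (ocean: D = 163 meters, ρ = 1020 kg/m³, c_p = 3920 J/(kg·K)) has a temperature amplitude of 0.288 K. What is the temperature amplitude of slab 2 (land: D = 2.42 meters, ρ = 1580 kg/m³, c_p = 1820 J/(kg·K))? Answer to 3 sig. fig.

27.0 K

C_ocean = 6.52×10^8 J/(m²·K); C_land = 6.96×10^6 J/(m²·K).
A ∝ 1/C ⇒ A_land = A_ocean × C_ocean/C_land = 0.288 × 93.7 = 27.0 K.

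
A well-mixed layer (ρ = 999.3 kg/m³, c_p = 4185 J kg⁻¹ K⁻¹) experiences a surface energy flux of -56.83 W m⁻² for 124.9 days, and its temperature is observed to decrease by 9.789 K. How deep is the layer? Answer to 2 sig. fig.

15 m

Heat input Q = F Δt = -56.83 × 1.08×10^7 s = -6.13×10^8 J/m².
Required areal heat capacity C = Q / ΔT = 6.26×10^7 J/(m²·K).
Depth D = C / (ρ c_p) = 6.26×10^7 / (999.3 × 4185) = 15.0 m.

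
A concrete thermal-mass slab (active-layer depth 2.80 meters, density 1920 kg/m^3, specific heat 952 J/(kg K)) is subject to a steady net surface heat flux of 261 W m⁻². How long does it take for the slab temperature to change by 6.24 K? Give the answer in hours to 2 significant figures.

34 hours

Areal heat capacity C = ρ c_p D = 1920 × 952 × 2.80 = 5.12×10^6 J m⁻² K⁻¹.
Time required: Δt = C ΔT / F = 5.12×10^6 × 6.24 / 261 = 1.22×10^5 s.
In hours: 1.22×10^5 s / (3600 s/hour) = 34.0 hours.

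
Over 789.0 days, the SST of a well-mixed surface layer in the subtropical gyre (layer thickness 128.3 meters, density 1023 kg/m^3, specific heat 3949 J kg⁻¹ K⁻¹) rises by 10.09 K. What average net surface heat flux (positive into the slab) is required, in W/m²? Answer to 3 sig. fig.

Areal heat capacity C = ρ c_p D = 1023 × 3949 × 128.3 = 5.18×10^8 J/(m²·K).
Required heat per unit area: Q = C ΔT = 5.18×10^8 × 10.09 = 5.23×10^9 J/m².
Flux F = Q / Δt = 5.23×10^9 / 6.82×10^7 s = 76.7 W/m².

76.7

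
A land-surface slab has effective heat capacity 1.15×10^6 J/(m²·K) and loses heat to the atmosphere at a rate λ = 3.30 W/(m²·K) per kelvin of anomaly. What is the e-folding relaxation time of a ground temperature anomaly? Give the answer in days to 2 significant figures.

Areal heat capacity C = 1.15×10^6 J/(m²·K) (given).
Relaxation time τ = C / λ = 1.15×10^6 / 3.30 = 3.48×10^5 s.
In days: 3.48×10^5 s / (86400 s/day) = 4.03 days.

4.0 days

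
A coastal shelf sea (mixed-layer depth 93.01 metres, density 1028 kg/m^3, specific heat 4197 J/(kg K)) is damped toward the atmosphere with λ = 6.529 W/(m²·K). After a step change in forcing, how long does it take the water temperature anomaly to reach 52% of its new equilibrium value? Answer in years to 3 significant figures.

1.43 years

Areal heat capacity C = ρ c_p D = 1028 × 4197 × 93.01 = 4.01×10^8 J/(m²·K).
τ = C / λ = 4.01×10^8 / 6.529 = 6.15×10^7 s.
Fraction reached: 1 − e^(−t/τ) = 0.52 ⇒ t = −τ ln(1 − 0.52) = τ × 0.734.
t = 4.51×10^7 s = 1.43 years.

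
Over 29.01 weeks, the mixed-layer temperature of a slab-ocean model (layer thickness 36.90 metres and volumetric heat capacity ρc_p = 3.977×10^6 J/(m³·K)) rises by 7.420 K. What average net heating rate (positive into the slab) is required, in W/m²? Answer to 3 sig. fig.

Areal heat capacity C = ρc_p × D = 3.977×10^6 × 36.90 = 1.47×10^8 J/(m²·K).
Required heat per unit area: Q = C ΔT = 1.47×10^8 × 7.420 = 1.09×10^9 J/m².
Flux F = Q / Δt = 1.09×10^9 / 1.75×10^7 s = 62.1 W/m².

62.1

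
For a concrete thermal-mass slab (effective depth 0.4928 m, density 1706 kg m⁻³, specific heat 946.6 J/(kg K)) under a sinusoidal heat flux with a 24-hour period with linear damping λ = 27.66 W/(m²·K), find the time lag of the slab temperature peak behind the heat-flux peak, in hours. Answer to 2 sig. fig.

4.3 hours

Areal heat capacity C = ρ c_p D = 1706 × 946.6 × 0.4928 = 7.96×10^5 J/(m²·K).
ω = 2π / 86400 s = 7.27×10^-5 s⁻¹.
Phase lag φ = arctan(Cω/λ) = arctan(57.9/27.66) = 1.12 rad.
Time lag = φ / ω = 1.12 / 7.27×10^-5 = 15500 s = 4.30 hours.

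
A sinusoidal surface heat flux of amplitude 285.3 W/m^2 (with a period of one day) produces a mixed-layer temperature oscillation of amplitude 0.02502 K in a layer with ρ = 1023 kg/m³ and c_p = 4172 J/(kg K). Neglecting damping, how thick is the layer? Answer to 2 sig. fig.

ω = 2π / 86400 s = 7.27×10^-5 s⁻¹.
Required C = F₀ / (A ω) = 285.3 / (0.02502 × 7.27×10^-5) = 1.57×10^8 J/(m²·K).
D = C / (ρ c_p) = 1.57×10^8 / (1023 × 4172) = 36.7 m.

37 m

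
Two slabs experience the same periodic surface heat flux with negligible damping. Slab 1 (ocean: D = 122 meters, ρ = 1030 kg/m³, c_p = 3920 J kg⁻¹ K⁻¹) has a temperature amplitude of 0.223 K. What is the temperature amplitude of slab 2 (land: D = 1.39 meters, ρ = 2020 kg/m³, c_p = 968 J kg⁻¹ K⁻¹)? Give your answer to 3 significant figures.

C_ocean = 4.93×10^8 J/(m²·K); C_land = 2.72×10^6 J/(m²·K).
A ∝ 1/C ⇒ A_land = A_ocean × C_ocean/C_land = 0.223 × 181 = 40.4 K.

40.4 K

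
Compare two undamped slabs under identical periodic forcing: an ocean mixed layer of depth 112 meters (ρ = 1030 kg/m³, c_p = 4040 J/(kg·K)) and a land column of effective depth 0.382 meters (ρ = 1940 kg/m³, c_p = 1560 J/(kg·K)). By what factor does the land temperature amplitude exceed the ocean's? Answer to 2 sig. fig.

C_ocean = 1030 × 4040 × 112 = 4.66×10^8 J/(m²·K).
C_land = 1940 × 1560 × 0.382 = 1.16×10^6 J/(m²·K).
Undamped amplitude ∝ 1/C, so A_land/A_ocean = C_ocean/C_land = 403.

400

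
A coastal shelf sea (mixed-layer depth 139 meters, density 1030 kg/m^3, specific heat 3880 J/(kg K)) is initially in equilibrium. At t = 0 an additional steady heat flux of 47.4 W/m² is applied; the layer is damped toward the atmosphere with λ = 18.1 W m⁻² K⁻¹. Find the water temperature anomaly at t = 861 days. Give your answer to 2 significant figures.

Areal heat capacity C = ρ c_p D = 1030 × 3880 × 139 = 5.55×10^8 J/(m^2 K).
τ = C / λ = 5.55×10^8 / 18.1 = 3.07×10^7 s.
Equilibrium anomaly ΔT_eq = F / λ = 47.4 / 18.1 = 2.62 K.
t = 861 days = 7.44×10^7 s, so t/τ = 2.42.
ΔT(t) = ΔT_eq (1 − e^(−t/τ)) = 2.62 × (1 − e^−2.42) = 2.39 K.

2.4 K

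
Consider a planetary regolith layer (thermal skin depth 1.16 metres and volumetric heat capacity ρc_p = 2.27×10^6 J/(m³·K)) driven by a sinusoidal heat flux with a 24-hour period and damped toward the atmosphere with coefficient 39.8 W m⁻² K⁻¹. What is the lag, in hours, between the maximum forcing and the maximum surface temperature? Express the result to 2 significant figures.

Areal heat capacity C = ρc_p × D = 2.27×10^6 × 1.16 = 2.63×10^6 J/(m²·K).
ω = 2π / 86400 s = 7.27×10^-5 s⁻¹.
Phase lag φ = arctan(Cω/λ) = arctan(191/39.8) = 1.37 rad.
Time lag = φ / ω = 1.37 / 7.27×10^-5 = 18800 s = 5.22 hours.

5.2 hours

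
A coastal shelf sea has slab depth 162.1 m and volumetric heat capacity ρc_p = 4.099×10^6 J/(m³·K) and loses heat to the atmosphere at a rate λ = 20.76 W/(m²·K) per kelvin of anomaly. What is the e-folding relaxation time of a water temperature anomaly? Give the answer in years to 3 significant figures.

1.01 years

Areal heat capacity C = ρc_p × D = 4.099×10^6 × 162.1 = 6.64×10^8 J/(m²·K).
Relaxation time τ = C / λ = 6.64×10^8 / 20.76 = 3.20×10^7 s.
In years: 3.20×10^7 s / (3.156×10^7 s/year) = 1.01 years.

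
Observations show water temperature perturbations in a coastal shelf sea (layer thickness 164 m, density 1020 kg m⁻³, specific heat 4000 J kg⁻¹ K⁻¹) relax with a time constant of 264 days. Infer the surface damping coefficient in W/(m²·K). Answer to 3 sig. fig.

Areal heat capacity C = ρ c_p D = 1020 × 4000 × 164 = 6.69×10^8 J/(m^2 K).
τ = 264 days = 2.28×10^7 s.
λ = C / τ = 6.69×10^8 / 2.28×10^7 = 29.3 W/(m²·K).

29.3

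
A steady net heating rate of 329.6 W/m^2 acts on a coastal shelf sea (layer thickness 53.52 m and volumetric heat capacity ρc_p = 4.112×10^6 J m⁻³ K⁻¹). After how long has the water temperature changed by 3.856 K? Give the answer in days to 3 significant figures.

29.8 days

Areal heat capacity C = ρc_p × D = 4.112×10^6 × 53.52 = 2.20×10^8 J/(m²·K).
Time required: Δt = C ΔT / F = 2.20×10^8 × 3.856 / 329.6 = 2.57×10^6 s.
In days: 2.57×10^6 s / (86400 s/day) = 29.8 days.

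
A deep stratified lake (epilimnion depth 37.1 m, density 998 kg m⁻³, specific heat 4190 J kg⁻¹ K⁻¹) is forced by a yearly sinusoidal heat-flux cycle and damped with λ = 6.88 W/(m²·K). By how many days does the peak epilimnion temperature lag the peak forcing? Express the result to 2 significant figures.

Areal heat capacity C = ρ c_p D = 998 × 4190 × 37.1 = 1.55×10^8 J/(m²·K).
ω = 2π / 3.15×10^7 s = 1.99×10^-7 s⁻¹.
Phase lag φ = arctan(Cω/λ) = arctan(30.9/6.88) = 1.35 rad.
Time lag = φ / ω = 1.35 / 1.99×10^-7 = 6.78×10^6 s = 78.5 days.

79 days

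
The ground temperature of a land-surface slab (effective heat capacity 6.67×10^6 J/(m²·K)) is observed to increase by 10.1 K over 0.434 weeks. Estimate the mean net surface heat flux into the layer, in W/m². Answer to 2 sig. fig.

260

Areal heat capacity C = 6.67×10^6 J/(m²·K) (given).
Required heat per unit area: Q = C ΔT = 6.67×10^6 × 10.1 = 6.74×10^7 J/m².
Flux F = Q / Δt = 6.74×10^7 / 2.62×10^5 s = 257 W/m².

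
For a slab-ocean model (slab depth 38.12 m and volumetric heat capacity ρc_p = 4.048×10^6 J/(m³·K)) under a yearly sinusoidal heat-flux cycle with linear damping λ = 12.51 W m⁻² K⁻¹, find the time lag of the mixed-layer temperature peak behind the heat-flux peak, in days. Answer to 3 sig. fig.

68.8 days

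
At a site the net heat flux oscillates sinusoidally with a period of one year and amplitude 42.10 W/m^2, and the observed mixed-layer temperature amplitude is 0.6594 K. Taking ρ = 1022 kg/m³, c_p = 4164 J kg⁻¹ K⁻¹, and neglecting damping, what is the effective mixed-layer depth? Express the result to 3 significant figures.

75.3 m

ω = 2π / 3.15×10^7 s = 1.99×10^-7 s⁻¹.
Required C = F₀ / (A ω) = 42.10 / (0.6594 × 1.99×10^-7) = 3.20×10^8 J/(m²·K).
D = C / (ρ c_p) = 3.20×10^8 / (1022 × 4164) = 75.3 m.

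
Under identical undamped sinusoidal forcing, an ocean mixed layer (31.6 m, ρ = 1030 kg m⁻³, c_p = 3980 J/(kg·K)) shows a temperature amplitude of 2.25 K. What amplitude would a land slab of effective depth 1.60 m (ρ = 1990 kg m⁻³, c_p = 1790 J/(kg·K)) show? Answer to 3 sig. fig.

51.1 K

C_ocean = 1.30×10^8 J/(m²·K); C_land = 5.70×10^6 J/(m²·K).
A ∝ 1/C ⇒ A_land = A_ocean × C_ocean/C_land = 2.25 × 22.7 = 51.1 K.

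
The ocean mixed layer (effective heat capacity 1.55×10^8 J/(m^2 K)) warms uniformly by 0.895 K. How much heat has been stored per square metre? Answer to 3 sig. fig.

Areal heat capacity C = 1.55×10^8 J/(m^2 K) (given).
ΔQ = C ΔT = 1.55×10^8 × 0.895 = 1.39×10^8 J/m².

1.39×10^8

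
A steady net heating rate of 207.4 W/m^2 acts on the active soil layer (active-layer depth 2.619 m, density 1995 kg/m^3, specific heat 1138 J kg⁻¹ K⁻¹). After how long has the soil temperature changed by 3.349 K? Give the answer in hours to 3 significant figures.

Areal heat capacity C = ρ c_p D = 1995 × 1138 × 2.619 = 5.95×10^6 J m⁻² K⁻¹.
Time required: Δt = C ΔT / F = 5.95×10^6 × 3.349 / 207.4 = 96000 s.
In hours: 96000 s / (3600 s/hour) = 26.7 hours.

26.7 hours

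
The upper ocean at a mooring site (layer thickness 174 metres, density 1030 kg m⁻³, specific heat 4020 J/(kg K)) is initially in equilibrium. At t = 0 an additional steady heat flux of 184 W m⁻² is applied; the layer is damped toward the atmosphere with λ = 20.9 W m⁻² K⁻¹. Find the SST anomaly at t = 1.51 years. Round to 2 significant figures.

6.6 K

Areal heat capacity C = ρ c_p D = 1030 × 4020 × 174 = 7.20×10^8 J/(m^2 K).
τ = C / λ = 7.20×10^8 / 20.9 = 3.45×10^7 s.
Equilibrium anomaly ΔT_eq = F / λ = 184 / 20.9 = 8.80 K.
t = 1.51 years = 4.77×10^7 s, so t/τ = 1.38.
ΔT(t) = ΔT_eq (1 − e^(−t/τ)) = 8.80 × (1 − e^−1.38) = 6.59 K.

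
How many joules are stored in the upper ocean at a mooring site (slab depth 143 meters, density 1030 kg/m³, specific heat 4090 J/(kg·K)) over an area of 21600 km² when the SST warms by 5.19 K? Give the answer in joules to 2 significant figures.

Areal heat capacity C = ρ c_p D = 1030 × 4090 × 143 = 6.02×10^8 J/(m^2 K).
Heat per unit area: q = C ΔT = 6.02×10^8 × 5.19 = 3.13×10^9 J/m².
Total heat: Q = q × A = 3.13×10^9 × (21600 × 10⁶ m²) = 6.75×10^19 J.

6.8×10^19 J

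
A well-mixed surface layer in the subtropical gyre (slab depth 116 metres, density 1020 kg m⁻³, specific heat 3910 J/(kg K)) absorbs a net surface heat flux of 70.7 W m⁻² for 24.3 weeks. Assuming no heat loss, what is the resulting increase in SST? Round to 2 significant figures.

Areal heat capacity C = ρ c_p D = 1020 × 3910 × 116 = 4.63×10^8 J/(m^2 K).
Net heat input Q = F Δt = 70.7 × (24.3 weeks × 6.048×10^5 s/week) = 1.04×10^9 J/m².
ΔT = Q / C = 1.04×10^9 / 4.63×10^8 = 2.25 K.

2.2 K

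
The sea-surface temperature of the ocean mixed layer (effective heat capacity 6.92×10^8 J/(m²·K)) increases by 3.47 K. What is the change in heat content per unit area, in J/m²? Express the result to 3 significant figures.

Areal heat capacity C = 6.92×10^8 J/(m²·K) (given).
ΔQ = C ΔT = 6.92×10^8 × 3.47 = 2.40×10^9 J/m².

2.40×10^9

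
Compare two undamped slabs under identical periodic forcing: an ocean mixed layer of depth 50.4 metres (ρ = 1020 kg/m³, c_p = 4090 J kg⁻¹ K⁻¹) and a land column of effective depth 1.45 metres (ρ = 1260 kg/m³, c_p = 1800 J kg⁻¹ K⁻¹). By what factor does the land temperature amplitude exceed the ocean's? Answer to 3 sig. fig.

C_ocean = 1020 × 4090 × 50.4 = 2.10×10^8 J/(m²·K).
C_land = 1260 × 1800 × 1.45 = 3.29×10^6 J/(m²·K).
Undamped amplitude ∝ 1/C, so A_land/A_ocean = C_ocean/C_land = 63.9.

63.9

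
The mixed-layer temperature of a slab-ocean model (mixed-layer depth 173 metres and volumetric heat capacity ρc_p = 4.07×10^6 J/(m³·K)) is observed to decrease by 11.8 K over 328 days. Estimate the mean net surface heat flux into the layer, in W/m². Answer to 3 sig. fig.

-293

Areal heat capacity C = ρc_p × D = 4.07×10^6 × 173 = 7.04×10^8 J m⁻² K⁻¹.
Required heat per unit area: Q = C ΔT = 7.04×10^8 × -11.8 = -8.31×10^9 J/m².
Flux F = Q / Δt = -8.31×10^9 / 2.83×10^7 s = -293 W/m².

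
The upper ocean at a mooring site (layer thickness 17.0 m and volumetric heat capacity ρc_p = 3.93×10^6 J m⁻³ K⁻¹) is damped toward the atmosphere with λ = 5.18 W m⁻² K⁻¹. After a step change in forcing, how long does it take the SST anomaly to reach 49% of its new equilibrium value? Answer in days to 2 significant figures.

Areal heat capacity C = ρc_p × D = 3.93×10^6 × 17.0 = 6.68×10^7 J m⁻² K⁻¹.
τ = C / λ = 6.68×10^7 / 5.18 = 1.29×10^7 s.
Fraction reached: 1 − e^(−t/τ) = 0.49 ⇒ t = −τ ln(1 − 0.49) = τ × 0.673.
t = 8.68×10^6 s = 101 days.

100 days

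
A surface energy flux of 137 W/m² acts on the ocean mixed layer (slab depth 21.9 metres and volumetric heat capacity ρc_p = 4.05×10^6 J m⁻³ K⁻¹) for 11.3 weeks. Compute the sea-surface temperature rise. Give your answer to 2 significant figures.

Areal heat capacity C = ρc_p × D = 4.05×10^6 × 21.9 = 8.87×10^7 J m⁻² K⁻¹.
Net heat input Q = F Δt = 137 × (11.3 weeks × 6.048×10^5 s/week) = 9.36×10^8 J/m².
ΔT = Q / C = 9.36×10^8 / 8.87×10^7 = 10.6 K.

11 K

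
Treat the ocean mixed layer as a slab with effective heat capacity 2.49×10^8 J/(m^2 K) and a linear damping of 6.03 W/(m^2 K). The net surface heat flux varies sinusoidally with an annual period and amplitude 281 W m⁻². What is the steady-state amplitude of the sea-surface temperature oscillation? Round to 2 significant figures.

5.6 K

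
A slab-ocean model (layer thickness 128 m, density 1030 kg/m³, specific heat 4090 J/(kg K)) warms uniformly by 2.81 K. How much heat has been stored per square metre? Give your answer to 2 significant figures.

1.5×10^9

Areal heat capacity C = ρ c_p D = 1030 × 4090 × 128 = 5.39×10^8 J/(m²·K).
ΔQ = C ΔT = 5.39×10^8 × 2.81 = 1.52×10^9 J/m².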